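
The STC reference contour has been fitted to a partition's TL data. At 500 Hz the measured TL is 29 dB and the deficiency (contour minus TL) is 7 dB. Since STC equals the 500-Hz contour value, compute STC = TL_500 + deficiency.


By ASTM E413, STC = value of the fitted reference contour at 500 Hz.
Contour value at 500 Hz = TL_500 + deficiency = 29 + 7 = 36
STC = 36


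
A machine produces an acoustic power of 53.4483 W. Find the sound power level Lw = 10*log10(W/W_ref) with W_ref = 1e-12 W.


W / W_ref = 53.4483 / 1e-12 = 5.34483e+13
Lw = 10 * log10(5.34483e+13) = 137.28 dB


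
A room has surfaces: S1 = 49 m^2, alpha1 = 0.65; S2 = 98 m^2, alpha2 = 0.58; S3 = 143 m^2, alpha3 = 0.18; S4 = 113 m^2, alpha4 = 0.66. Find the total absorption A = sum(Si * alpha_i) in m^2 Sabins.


49 * 0.65 = 31.85
98 * 0.58 = 56.84
143 * 0.18 = 25.74
113 * 0.66 = 74.58
A_total = 31.85 + 56.84 + 25.74 + 74.58 = 189.01 m^2


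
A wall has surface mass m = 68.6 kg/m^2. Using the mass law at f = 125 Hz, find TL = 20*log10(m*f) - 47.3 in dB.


m * f = 68.6 * 125 = 8575
20*log10(8575) = 78.6647 dB
TL = 78.6647 - 47.3 = 31.365 dB


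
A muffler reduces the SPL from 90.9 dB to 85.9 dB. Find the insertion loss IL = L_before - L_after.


Insertion loss = SPL without muffler - SPL with muffler
IL = 90.9 - 85.9 = 5 dB


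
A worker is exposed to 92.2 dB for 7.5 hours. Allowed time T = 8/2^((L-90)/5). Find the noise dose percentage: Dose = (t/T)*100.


T_allowed = 8 / 2^((92.2 - 90)/5) = 5.89708 hr
Dose = 7.5 / 5.89708 * 100 = 127.18 %


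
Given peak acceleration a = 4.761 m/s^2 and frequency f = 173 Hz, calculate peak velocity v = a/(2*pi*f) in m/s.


omega = 2*pi*f = 2*pi*173 = 1086.99 rad/s
v = a / omega = 4.761 / 1086.99 = 0.00438 m/s


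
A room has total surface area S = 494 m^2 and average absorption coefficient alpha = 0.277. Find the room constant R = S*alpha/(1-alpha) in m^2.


R = 494 * 0.277 / (1 - 0.277) = 189.26 m^2


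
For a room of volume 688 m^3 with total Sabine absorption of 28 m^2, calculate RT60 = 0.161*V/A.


RT60 = 0.161 * 688 / 28 = 3.956 s


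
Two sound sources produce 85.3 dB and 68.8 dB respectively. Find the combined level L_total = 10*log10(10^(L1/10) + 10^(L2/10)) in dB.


10^(85.3/10) = 3.38844e+08
10^(68.8/10) = 7.58578e+06
Sum = 3.38844e+08 + 7.58578e+06 = 3.4643e+08
L_total = 10*log10(3.4643e+08) = 85.396 dB


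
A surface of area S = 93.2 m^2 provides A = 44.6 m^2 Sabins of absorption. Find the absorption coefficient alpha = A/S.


Absorption coefficient = absorbed power / incident power
alpha = A / S = 44.6 / 93.2 = 0.47854


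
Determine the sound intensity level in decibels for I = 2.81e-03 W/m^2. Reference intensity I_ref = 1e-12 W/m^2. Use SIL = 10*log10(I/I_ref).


I / I_ref = 2.81e-03 / 1e-12 = 2.81e+09
SIL = 10 * log10(2.81e+09) = 94.487 dB


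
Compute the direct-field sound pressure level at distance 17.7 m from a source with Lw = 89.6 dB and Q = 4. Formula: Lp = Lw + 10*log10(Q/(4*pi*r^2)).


4*pi*r^2 = 4*pi*17.7^2 = 3936.92 m^2
Q / (4*pi*r^2) = 4 / 3936.92 = 0.00101602
Lp = 89.6 + 10*log10(0.00101602) = 59.669 dB


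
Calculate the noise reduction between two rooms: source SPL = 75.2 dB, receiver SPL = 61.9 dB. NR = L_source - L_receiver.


NR = L_source - L_receiver (difference between source and receiving room levels)
NR = 75.2 - 61.9 = 13.3 dB


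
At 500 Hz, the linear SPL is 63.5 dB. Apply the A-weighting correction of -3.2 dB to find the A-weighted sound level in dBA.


A-weighting table: 500 Hz -> -3.2 dB correction
SPL_A = SPL + correction = 63.5 + (-3.2) = 60.3 dBA


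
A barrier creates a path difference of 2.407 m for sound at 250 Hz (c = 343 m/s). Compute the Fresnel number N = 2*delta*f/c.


N = 2*delta*f/c = 2*delta/lambda, where lambda = c/f
lambda = 343 / 250 = 1.372 m
N = 2 * 2.407 / 1.372 = 3.5087


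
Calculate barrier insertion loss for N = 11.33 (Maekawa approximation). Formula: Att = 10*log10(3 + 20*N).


3 + 20*N = 3 + 20*11.33 = 229.6
Att = 10*log10(229.6) = 23.61 dB


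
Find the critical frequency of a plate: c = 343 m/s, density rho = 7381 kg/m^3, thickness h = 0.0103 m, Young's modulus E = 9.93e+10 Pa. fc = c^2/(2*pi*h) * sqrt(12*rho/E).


12*rho/E = 12*7381/9.93e+10 = 8.91964e-07
sqrt(12*rho/E) = sqrt(8.91964e-07) = 0.000944438
c^2/(2*pi*h) = 343^2/(2*pi*0.0103) = 1.8179e+06
fc = 1.8179e+06 * 0.000944438 = 1716.9 Hz


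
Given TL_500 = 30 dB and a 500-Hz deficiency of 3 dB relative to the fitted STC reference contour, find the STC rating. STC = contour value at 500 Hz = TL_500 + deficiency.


By ASTM E413, STC = value of the fitted reference contour at 500 Hz.
Contour value at 500 Hz = TL_500 + deficiency = 30 + 3 = 33
STC = 33


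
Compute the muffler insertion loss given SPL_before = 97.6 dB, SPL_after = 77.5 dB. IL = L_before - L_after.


Insertion loss = SPL without muffler - SPL with muffler
IL = 97.6 - 77.5 = 20.1 dB


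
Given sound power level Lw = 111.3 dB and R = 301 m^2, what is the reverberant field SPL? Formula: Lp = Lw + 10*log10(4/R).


4/R = 4/301 = 0.013289
Lp = 111.3 + 10*log10(0.013289) = 92.535 dB


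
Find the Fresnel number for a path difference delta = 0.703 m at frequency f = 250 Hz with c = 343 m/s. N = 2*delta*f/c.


N = 2*delta*f/c = 2*delta/lambda, where lambda = c/f
lambda = 343 / 250 = 1.372 m
N = 2 * 0.703 / 1.372 = 1.0248


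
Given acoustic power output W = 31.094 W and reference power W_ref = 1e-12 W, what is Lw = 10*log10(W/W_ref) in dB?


W / W_ref = 31.094 / 1e-12 = 3.1094e+13
Lw = 10 * log10(3.1094e+13) = 134.93 dB


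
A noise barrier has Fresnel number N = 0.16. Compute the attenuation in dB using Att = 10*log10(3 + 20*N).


3 + 20*N = 3 + 20*0.16 = 6.2
Att = 10*log10(6.2) = 7.9239 dB


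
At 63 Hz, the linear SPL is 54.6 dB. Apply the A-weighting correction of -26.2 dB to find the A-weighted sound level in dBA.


A-weighting table: 63 Hz -> -26.2 dB correction
SPL_A = SPL + correction = 54.6 + (-26.2) = 28.4 dBA


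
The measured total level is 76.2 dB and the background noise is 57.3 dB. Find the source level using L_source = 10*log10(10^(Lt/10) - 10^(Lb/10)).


10^(76.2/10) = 4.16869e+07
10^(57.3/10) = 537032
Difference = 4.16869e+07 - 537032 = 4.11499e+07
L_source = 10*log10(4.11499e+07) = 76.144 dB


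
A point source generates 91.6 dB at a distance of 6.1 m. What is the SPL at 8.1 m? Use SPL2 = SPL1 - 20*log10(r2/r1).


r2/r1 = 8.1/6.1 = 1.32787
Correction = 20*log10(1.32787) = 2.46311 dB
SPL2 = 91.6 - 2.46311 = 89.137 dB


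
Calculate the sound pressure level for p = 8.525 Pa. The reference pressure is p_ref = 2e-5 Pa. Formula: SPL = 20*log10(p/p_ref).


p / p_ref = 8.525 / 2e-5 = 426250
SPL = 20 * log10(426250) = 112.59 dB


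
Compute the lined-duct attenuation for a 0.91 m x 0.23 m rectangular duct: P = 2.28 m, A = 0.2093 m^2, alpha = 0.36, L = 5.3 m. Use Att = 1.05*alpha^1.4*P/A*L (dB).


alpha^1.4 = 0.36^1.4 = 0.239234
Attenuation rate = 1.05 * alpha^1.4 * P / A
= 1.05 * 0.239234 * 2.28 / 0.2093 = 2.73639 dB/m
Total Att = 2.73639 * 5.3 = 14.503 dB


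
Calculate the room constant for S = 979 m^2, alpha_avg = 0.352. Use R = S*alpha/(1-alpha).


R = 979 * 0.352 / (1 - 0.352) = 531.8 m^2


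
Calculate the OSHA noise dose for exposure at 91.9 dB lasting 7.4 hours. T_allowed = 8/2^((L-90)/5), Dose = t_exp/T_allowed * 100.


T_allowed = 8 / 2^((91.9 - 90)/5) = 6.1475 hr
Dose = 7.4 / 6.1475 * 100 = 120.37 %


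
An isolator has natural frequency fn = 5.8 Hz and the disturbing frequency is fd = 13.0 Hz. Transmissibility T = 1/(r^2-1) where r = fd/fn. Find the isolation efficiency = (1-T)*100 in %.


r = 13.0 / 5.8 = 2.24138
r^2 - 1 = 2.24138^2 - 1 = 4.02378
T = 1/4.02378 = 0.248523
Efficiency = (1 - 0.248523)*100 = 75.148 %


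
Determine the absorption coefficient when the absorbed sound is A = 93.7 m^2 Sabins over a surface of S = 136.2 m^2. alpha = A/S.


Absorption coefficient = absorbed power / incident power
alpha = A / S = 93.7 / 136.2 = 0.68796


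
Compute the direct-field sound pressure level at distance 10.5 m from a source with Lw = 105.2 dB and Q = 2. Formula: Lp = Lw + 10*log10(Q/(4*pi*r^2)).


4*pi*r^2 = 4*pi*10.5^2 = 1385.44 m^2
Q / (4*pi*r^2) = 2 / 1385.44 = 0.00144358
Lp = 105.2 + 10*log10(0.00144358) = 76.794 dB


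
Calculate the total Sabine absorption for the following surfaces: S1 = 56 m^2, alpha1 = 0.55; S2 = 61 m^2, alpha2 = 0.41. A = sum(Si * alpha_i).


56 * 0.55 = 30.8
61 * 0.41 = 25.01
A_total = 30.8 + 25.01 = 55.81 m^2


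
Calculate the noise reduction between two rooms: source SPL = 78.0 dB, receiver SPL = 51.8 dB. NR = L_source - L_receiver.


NR = L_source - L_receiver (difference between source and receiving room levels)
NR = 78.0 - 51.8 = 26.2 dB


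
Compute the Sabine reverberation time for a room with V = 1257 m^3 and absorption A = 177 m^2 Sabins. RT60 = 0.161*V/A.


RT60 = 0.161 * 1257 / 177 = 1.1434 s


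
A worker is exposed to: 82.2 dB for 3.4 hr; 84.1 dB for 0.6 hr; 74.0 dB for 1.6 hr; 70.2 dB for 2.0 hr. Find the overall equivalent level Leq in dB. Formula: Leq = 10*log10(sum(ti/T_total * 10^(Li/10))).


T_total = 3.4 + 0.6 + 1.6 + 2.0 = 7.6 hr
(3.4/7.6) * 10^(82.2/10) = 7.42447e+07
(0.6/7.6) * 10^(84.1/10) = 2.02926e+07
(1.6/7.6) * 10^(74.0/10) = 5.28818e+06
(2.0/7.6) * 10^(70.2/10) = 2.7556e+06
Sum = 7.42447e+07 + 2.02926e+07 + 5.28818e+06 + 2.7556e+06 = 1.02581e+08
Leq = 10*log10(1.02581e+08) = 80.111 dB


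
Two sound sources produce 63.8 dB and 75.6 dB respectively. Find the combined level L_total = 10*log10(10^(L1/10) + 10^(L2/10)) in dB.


10^(63.8/10) = 2.39883e+06
10^(75.6/10) = 3.63078e+07
Sum = 2.39883e+06 + 3.63078e+07 = 3.87066e+07
L_total = 10*log10(3.87066e+07) = 75.878 dB


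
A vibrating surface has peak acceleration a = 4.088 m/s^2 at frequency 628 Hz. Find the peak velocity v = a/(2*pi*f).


omega = 2*pi*f = 2*pi*628 = 3945.84 rad/s
v = a / omega = 4.088 / 3945.84 = 0.001036 m/s


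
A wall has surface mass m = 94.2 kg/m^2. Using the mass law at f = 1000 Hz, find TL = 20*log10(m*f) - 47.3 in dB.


m * f = 94.2 * 1000 = 94200
20*log10(94200) = 99.481 dB
TL = 99.481 - 47.3 = 52.181 dB


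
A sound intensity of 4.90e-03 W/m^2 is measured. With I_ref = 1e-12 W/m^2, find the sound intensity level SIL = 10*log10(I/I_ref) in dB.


I / I_ref = 4.90e-03 / 1e-12 = 4.9e+09
SIL = 10 * log10(4.9e+09) = 96.902 dB


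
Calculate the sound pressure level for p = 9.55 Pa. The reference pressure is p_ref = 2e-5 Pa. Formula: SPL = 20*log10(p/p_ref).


p / p_ref = 9.55 / 2e-5 = 477500
SPL = 20 * log10(477500) = 113.58 dB


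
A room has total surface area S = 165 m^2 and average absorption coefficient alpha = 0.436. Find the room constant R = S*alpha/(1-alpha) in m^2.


R = 165 * 0.436 / (1 - 0.436) = 127.55 m^2


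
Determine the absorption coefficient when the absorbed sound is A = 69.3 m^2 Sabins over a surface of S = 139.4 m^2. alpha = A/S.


Absorption coefficient = absorbed power / incident power
alpha = A / S = 69.3 / 139.4 = 0.49713


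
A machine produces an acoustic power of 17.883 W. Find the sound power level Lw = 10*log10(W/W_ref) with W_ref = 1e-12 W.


W / W_ref = 17.883 / 1e-12 = 1.7883e+13
Lw = 10 * log10(1.7883e+13) = 132.52 dB


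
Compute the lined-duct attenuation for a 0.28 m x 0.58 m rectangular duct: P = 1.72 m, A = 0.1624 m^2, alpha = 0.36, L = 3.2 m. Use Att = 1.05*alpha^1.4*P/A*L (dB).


alpha^1.4 = 0.36^1.4 = 0.239234
Attenuation rate = 1.05 * alpha^1.4 * P / A
= 1.05 * 0.239234 * 1.72 / 0.1624 = 2.66045 dB/m
Total Att = 2.66045 * 3.2 = 8.5134 dB


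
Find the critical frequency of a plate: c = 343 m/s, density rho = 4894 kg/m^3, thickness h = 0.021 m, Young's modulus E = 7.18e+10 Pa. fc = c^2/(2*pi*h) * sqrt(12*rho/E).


12*rho/E = 12*4894/7.18e+10 = 8.17939e-07
sqrt(12*rho/E) = sqrt(8.17939e-07) = 0.0009044
c^2/(2*pi*h) = 343^2/(2*pi*0.021) = 891639
fc = 891639 * 0.0009044 = 806.4 Hz


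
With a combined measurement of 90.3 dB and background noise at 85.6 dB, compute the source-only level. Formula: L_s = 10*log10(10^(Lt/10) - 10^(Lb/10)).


10^(90.3/10) = 1.07152e+09
10^(85.6/10) = 3.63078e+08
Difference = 1.07152e+09 - 3.63078e+08 = 7.08442e+08
L_source = 10*log10(7.08442e+08) = 88.503 dB


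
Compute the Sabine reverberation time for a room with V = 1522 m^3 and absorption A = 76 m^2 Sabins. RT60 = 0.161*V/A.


RT60 = 0.161 * 1522 / 76 = 3.2242 s


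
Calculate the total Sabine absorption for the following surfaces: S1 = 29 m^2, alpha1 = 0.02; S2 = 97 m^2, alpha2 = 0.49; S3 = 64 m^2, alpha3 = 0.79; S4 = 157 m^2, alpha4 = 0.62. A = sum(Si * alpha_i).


29 * 0.02 = 0.58
97 * 0.49 = 47.53
64 * 0.79 = 50.56
157 * 0.62 = 97.34
A_total = 0.58 + 47.53 + 50.56 + 97.34 = 196.01 m^2


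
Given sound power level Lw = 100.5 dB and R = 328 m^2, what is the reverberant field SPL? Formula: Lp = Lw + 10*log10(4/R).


4/R = 4/328 = 0.0121951
Lp = 100.5 + 10*log10(0.0121951) = 81.362 dB


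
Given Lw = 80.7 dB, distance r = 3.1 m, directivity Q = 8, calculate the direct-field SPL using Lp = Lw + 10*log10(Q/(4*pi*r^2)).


4*pi*r^2 = 4*pi*3.1^2 = 120.763 m^2
Q / (4*pi*r^2) = 8 / 120.763 = 0.0662455
Lp = 80.7 + 10*log10(0.0662455) = 68.912 dB


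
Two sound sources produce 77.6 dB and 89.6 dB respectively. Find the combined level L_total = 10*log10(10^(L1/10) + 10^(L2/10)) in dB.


10^(77.6/10) = 5.7544e+07
10^(89.6/10) = 9.12011e+08
Sum = 5.7544e+07 + 9.12011e+08 = 9.69555e+08
L_total = 10*log10(9.69555e+08) = 89.866 dB


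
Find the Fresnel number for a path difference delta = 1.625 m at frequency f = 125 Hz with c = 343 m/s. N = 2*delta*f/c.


N = 2*delta*f/c = 2*delta/lambda, where lambda = c/f
lambda = 343 / 125 = 2.744 m
N = 2 * 1.625 / 2.744 = 1.1844


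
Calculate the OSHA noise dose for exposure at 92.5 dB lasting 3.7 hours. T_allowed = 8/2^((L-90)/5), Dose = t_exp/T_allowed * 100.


T_allowed = 8 / 2^((92.5 - 90)/5) = 5.65685 hr
Dose = 3.7 / 5.65685 * 100 = 65.407 %


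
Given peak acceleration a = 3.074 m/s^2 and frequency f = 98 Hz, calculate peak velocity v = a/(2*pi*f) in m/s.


omega = 2*pi*f = 2*pi*98 = 615.752 rad/s
v = a / omega = 3.074 / 615.752 = 0.0049923 m/s


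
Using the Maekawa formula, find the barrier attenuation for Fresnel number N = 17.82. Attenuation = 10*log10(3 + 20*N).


3 + 20*N = 3 + 20*17.82 = 359.4
Att = 10*log10(359.4) = 25.556 dB


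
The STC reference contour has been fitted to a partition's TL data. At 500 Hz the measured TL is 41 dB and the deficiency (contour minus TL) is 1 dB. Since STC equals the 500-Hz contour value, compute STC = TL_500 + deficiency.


By ASTM E413, STC = value of the fitted reference contour at 500 Hz.
Contour value at 500 Hz = TL_500 + deficiency = 41 + 1 = 42
STC = 42


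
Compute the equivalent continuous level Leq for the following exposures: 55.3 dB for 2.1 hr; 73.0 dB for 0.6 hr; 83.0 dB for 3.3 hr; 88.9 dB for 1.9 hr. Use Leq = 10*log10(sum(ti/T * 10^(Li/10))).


T_total = 2.1 + 0.6 + 3.3 + 1.9 = 7.9 hr
(2.1/7.9) * 10^(55.3/10) = 90072.5
(0.6/7.9) * 10^(73.0/10) = 1.51539e+06
(3.3/7.9) * 10^(83.0/10) = 8.33464e+07
(1.9/7.9) * 10^(88.9/10) = 1.86692e+08
Sum = 90072.5 + 1.51539e+06 + 8.33464e+07 + 1.86692e+08 = 2.71644e+08
Leq = 10*log10(2.71644e+08) = 84.34 dB


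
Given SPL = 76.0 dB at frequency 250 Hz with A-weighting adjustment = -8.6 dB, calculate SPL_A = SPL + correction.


A-weighting table: 250 Hz -> -8.6 dB correction
SPL_A = SPL + correction = 76.0 + (-8.6) = 67.4 dBA


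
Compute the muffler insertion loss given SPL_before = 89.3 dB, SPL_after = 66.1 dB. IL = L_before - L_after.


Insertion loss = SPL without muffler - SPL with muffler
IL = 89.3 - 66.1 = 23.2 dB


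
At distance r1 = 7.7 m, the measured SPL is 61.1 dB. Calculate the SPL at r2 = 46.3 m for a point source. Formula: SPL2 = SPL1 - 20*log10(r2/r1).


r2/r1 = 46.3/7.7 = 6.01299
Correction = 20*log10(6.01299) = 15.5818 dB
SPL2 = 61.1 - 15.5818 = 45.518 dB


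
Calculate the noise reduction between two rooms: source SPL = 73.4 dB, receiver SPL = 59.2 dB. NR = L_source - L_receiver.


NR = L_source - L_receiver (difference between source and receiving room levels)
NR = 73.4 - 59.2 = 14.2 dB


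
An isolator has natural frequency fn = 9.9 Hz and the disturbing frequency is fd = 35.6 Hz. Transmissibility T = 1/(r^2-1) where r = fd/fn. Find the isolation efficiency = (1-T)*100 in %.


r = 35.6 / 9.9 = 3.59596
r^2 - 1 = 3.59596^2 - 1 = 11.9309
T = 1/11.9309 = 0.083816
Efficiency = (1 - 0.083816)*100 = 91.618 %


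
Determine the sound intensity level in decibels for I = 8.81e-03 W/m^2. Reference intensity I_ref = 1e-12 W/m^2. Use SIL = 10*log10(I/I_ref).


I / I_ref = 8.81e-03 / 1e-12 = 8.81e+09
SIL = 10 * log10(8.81e+09) = 99.45 dB


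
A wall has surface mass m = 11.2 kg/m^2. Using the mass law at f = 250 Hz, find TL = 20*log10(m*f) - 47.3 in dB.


m * f = 11.2 * 250 = 2800
20*log10(2800) = 68.9432 dB
TL = 68.9432 - 47.3 = 21.643 dB


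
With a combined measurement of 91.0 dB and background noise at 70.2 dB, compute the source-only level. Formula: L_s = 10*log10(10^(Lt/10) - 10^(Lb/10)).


10^(91.0/10) = 1.25893e+09
10^(70.2/10) = 1.04713e+07
Difference = 1.25893e+09 - 1.04713e+07 = 1.24846e+09
L_source = 10*log10(1.24846e+09) = 90.964 dB


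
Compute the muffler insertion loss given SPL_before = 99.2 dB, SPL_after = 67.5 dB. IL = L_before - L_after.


Insertion loss = SPL without muffler - SPL with muffler
IL = 99.2 - 67.5 = 31.7 dB


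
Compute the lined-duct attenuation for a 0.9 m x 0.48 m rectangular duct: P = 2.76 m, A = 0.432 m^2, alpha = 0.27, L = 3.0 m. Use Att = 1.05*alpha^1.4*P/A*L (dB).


alpha^1.4 = 0.27^1.4 = 0.159922
Attenuation rate = 1.05 * alpha^1.4 * P / A
= 1.05 * 0.159922 * 2.76 / 0.432 = 1.07281 dB/m
Total Att = 1.07281 * 3.0 = 3.2184 dB


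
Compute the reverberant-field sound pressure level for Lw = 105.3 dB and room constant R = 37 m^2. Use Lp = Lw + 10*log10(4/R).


4/R = 4/37 = 0.108108
Lp = 105.3 + 10*log10(0.108108) = 95.639 dB


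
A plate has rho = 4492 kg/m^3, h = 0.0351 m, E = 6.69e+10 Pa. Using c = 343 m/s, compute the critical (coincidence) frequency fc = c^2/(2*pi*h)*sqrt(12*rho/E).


12*rho/E = 12*4492/6.69e+10 = 8.0574e-07
sqrt(12*rho/E) = sqrt(8.0574e-07) = 0.00089763
c^2/(2*pi*h) = 343^2/(2*pi*0.0351) = 533459
fc = 533459 * 0.00089763 = 478.85 Hz


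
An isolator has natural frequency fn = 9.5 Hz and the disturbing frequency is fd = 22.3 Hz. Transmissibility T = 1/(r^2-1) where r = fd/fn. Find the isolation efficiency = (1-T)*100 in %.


r = 22.3 / 9.5 = 2.34737
r^2 - 1 = 2.34737^2 - 1 = 4.51015
T = 1/4.51015 = 0.221722
Efficiency = (1 - 0.221722)*100 = 77.828 %


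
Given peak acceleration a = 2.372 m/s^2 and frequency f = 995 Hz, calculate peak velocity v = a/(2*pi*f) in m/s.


omega = 2*pi*f = 2*pi*995 = 6251.77 rad/s
v = a / omega = 2.372 / 6251.77 = 0.00037941 m/s


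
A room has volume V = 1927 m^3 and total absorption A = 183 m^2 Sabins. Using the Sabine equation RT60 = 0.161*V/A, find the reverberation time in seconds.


RT60 = 0.161 * 1927 / 183 = 1.6953 s


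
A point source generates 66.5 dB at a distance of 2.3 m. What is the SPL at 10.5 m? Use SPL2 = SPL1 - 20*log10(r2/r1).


r2/r1 = 10.5/2.3 = 4.56522
Correction = 20*log10(4.56522) = 13.1892 dB
SPL2 = 66.5 - 13.1892 = 53.311 dB


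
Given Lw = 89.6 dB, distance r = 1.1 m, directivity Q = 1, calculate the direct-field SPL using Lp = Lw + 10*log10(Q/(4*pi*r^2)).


4*pi*r^2 = 4*pi*1.1^2 = 15.2053 m^2
Q / (4*pi*r^2) = 1 / 15.2053 = 0.0657665
Lp = 89.6 + 10*log10(0.0657665) = 77.78 dB


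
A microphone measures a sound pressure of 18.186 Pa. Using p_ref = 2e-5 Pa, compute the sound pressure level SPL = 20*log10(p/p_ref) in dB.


p / p_ref = 18.186 / 2e-5 = 909300
SPL = 20 * log10(909300) = 119.17 dB


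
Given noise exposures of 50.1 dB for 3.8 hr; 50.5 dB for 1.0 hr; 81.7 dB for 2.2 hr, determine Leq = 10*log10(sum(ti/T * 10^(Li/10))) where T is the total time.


T_total = 3.8 + 1.0 + 2.2 = 7.0 hr
(3.8/7.0) * 10^(50.1/10) = 55550.2
(1.0/7.0) * 10^(50.5/10) = 16028.8
(2.2/7.0) * 10^(81.7/10) = 4.64863e+07
Sum = 55550.2 + 16028.8 + 4.64863e+07 = 4.65579e+07
Leq = 10*log10(4.65579e+07) = 76.68 dB


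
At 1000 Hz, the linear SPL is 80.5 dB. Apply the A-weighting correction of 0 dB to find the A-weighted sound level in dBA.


A-weighting table: 1000 Hz -> 0 dB correction
SPL_A = SPL + correction = 80.5 + (0) = 80.5 dBA


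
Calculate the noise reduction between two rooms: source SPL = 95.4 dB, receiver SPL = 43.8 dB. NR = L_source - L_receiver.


NR = L_source - L_receiver (difference between source and receiving room levels)
NR = 95.4 - 43.8 = 51.6 dB


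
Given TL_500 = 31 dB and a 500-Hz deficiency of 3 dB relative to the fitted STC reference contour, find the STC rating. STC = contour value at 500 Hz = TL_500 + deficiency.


By ASTM E413, STC = value of the fitted reference contour at 500 Hz.
Contour value at 500 Hz = TL_500 + deficiency = 31 + 3 = 34
STC = 34


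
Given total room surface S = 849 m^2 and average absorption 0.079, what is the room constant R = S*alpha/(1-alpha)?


R = 849 * 0.079 / (1 - 0.079) = 72.824 m^2


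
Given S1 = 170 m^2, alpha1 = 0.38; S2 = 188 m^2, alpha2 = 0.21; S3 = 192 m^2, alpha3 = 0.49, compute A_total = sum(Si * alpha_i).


170 * 0.38 = 64.6
188 * 0.21 = 39.48
192 * 0.49 = 94.08
A_total = 64.6 + 39.48 + 94.08 = 198.16 m^2


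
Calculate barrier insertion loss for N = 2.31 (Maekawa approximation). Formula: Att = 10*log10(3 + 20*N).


3 + 20*N = 3 + 20*2.31 = 49.2
Att = 10*log10(49.2) = 16.92 dB


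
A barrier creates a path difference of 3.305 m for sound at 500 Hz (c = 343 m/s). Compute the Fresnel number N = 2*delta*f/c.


N = 2*delta*f/c = 2*delta/lambda, where lambda = c/f
lambda = 343 / 500 = 0.686 m
N = 2 * 3.305 / 0.686 = 9.6356


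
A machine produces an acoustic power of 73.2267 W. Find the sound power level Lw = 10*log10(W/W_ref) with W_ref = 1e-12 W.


W / W_ref = 73.2267 / 1e-12 = 7.32267e+13
Lw = 10 * log10(7.32267e+13) = 138.65 dB


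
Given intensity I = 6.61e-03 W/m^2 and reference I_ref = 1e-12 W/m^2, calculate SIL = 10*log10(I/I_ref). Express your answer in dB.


I / I_ref = 6.61e-03 / 1e-12 = 6.61e+09
SIL = 10 * log10(6.61e+09) = 98.202 dB


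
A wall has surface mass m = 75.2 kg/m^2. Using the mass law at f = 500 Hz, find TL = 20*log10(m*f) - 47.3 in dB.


m * f = 75.2 * 500 = 37600
20*log10(37600) = 91.5038 dB
TL = 91.5038 - 47.3 = 44.204 dB


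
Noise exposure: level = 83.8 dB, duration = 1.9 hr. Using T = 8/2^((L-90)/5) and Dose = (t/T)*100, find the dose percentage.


T_allowed = 8 / 2^((83.8 - 90)/5) = 18.8959 hr
Dose = 1.9 / 18.8959 * 100 = 10.055 %


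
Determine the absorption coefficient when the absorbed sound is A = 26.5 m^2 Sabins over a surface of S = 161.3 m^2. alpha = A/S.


Absorption coefficient = absorbed power / incident power
alpha = A / S = 26.5 / 161.3 = 0.16429


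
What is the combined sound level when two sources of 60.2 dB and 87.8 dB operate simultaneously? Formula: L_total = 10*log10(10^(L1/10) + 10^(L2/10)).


10^(60.2/10) = 1.04713e+06
10^(87.8/10) = 6.0256e+08
Sum = 1.04713e+06 + 6.0256e+08 = 6.03607e+08
L_total = 10*log10(6.03607e+08) = 87.808 dB


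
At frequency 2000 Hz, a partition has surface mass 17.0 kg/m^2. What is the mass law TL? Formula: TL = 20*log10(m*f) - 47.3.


m * f = 17.0 * 2000 = 34000
20*log10(34000) = 90.6296 dB
TL = 90.6296 - 47.3 = 43.33 dB


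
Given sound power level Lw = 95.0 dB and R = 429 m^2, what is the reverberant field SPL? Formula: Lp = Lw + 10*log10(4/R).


4/R = 4/429 = 0.00932401
Lp = 95.0 + 10*log10(0.00932401) = 74.696 dB


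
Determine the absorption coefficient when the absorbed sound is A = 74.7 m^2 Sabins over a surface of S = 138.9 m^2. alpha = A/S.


Absorption coefficient = absorbed power / incident power
alpha = A / S = 74.7 / 138.9 = 0.5378


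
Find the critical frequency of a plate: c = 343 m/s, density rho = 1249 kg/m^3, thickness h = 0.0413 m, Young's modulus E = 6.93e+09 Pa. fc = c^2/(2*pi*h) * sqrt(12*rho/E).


12*rho/E = 12*1249/6.93e+09 = 2.16277e-06
sqrt(12*rho/E) = sqrt(2.16277e-06) = 0.00147064
c^2/(2*pi*h) = 343^2/(2*pi*0.0413) = 453376
fc = 453376 * 0.00147064 = 666.75 Hz


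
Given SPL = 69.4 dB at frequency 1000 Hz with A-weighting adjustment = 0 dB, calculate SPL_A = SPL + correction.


A-weighting table: 1000 Hz -> 0 dB correction
SPL_A = SPL + correction = 69.4 + (0) = 69.4 dBA


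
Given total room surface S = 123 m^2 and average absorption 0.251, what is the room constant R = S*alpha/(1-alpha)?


R = 123 * 0.251 / (1 - 0.251) = 41.219 m^2


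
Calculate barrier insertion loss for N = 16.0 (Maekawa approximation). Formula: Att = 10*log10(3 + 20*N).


3 + 20*N = 3 + 20*16.0 = 323
Att = 10*log10(323) = 25.092 dB


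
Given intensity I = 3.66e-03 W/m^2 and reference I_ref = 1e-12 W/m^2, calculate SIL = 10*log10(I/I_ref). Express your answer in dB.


I / I_ref = 3.66e-03 / 1e-12 = 3.66e+09
SIL = 10 * log10(3.66e+09) = 95.635 dB


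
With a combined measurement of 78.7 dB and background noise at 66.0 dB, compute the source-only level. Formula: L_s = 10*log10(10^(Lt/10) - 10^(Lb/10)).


10^(78.7/10) = 7.4131e+07
10^(66.0/10) = 3.98107e+06
Difference = 7.4131e+07 - 3.98107e+06 = 7.01499e+07
L_source = 10*log10(7.01499e+07) = 78.46 dB


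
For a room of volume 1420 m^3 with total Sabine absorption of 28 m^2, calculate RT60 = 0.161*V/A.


RT60 = 0.161 * 1420 / 28 = 8.165 s


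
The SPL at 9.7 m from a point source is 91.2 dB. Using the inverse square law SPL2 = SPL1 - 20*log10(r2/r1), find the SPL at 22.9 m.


r2/r1 = 22.9/9.7 = 2.36082
Correction = 20*log10(2.36082) = 7.46126 dB
SPL2 = 91.2 - 7.46126 = 83.739 dB


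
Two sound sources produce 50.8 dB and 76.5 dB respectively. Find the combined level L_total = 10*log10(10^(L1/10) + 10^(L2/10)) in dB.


10^(50.8/10) = 120226
10^(76.5/10) = 4.46684e+07
Sum = 120226 + 4.46684e+07 = 4.47886e+07
L_total = 10*log10(4.47886e+07) = 76.512 dB


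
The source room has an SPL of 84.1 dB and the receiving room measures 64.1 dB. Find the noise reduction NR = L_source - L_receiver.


NR = L_source - L_receiver (difference between source and receiving room levels)
NR = 84.1 - 64.1 = 20 dB


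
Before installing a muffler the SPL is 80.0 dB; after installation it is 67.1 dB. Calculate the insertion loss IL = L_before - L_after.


Insertion loss = SPL without muffler - SPL with muffler
IL = 80.0 - 67.1 = 12.9 dB


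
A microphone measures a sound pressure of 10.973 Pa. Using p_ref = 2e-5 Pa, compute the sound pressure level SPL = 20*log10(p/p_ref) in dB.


p / p_ref = 10.973 / 2e-5 = 548650
SPL = 20 * log10(548650) = 114.79 dB


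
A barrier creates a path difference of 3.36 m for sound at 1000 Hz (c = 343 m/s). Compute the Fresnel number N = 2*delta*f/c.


N = 2*delta*f/c = 2*delta/lambda, where lambda = c/f
lambda = 343 / 1000 = 0.343 m
N = 2 * 3.36 / 0.343 = 19.592


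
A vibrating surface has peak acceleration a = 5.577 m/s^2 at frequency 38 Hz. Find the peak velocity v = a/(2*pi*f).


omega = 2*pi*f = 2*pi*38 = 238.761 rad/s
v = a / omega = 5.577 / 238.761 = 0.023358 m/s


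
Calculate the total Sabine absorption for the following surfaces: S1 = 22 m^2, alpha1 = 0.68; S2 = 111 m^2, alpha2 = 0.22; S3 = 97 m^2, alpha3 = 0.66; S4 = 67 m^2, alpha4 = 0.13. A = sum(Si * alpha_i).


22 * 0.68 = 14.96
111 * 0.22 = 24.42
97 * 0.66 = 64.02
67 * 0.13 = 8.71
A_total = 14.96 + 24.42 + 64.02 + 8.71 = 112.11 m^2


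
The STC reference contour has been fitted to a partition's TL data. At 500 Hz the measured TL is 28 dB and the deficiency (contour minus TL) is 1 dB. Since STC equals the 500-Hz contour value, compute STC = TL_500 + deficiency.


By ASTM E413, STC = value of the fitted reference contour at 500 Hz.
Contour value at 500 Hz = TL_500 + deficiency = 28 + 1 = 29
STC = 29


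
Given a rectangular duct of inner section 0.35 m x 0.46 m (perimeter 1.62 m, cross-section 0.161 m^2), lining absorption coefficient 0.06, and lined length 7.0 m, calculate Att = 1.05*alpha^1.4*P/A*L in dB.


alpha^1.4 = 0.06^1.4 = 0.0194721
Attenuation rate = 1.05 * alpha^1.4 * P / A
= 1.05 * 0.0194721 * 1.62 / 0.161 = 0.205727 dB/m
Total Att = 0.205727 * 7.0 = 1.4401 dB


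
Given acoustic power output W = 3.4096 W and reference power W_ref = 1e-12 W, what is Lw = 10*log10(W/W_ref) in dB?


W / W_ref = 3.4096 / 1e-12 = 3.4096e+12
Lw = 10 * log10(3.4096e+12) = 125.33 dB


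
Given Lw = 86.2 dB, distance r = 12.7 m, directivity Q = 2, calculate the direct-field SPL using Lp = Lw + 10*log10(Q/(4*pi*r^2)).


4*pi*r^2 = 4*pi*12.7^2 = 2026.83 m^2
Q / (4*pi*r^2) = 2 / 2026.83 = 0.000986763
Lp = 86.2 + 10*log10(0.000986763) = 56.142 dB


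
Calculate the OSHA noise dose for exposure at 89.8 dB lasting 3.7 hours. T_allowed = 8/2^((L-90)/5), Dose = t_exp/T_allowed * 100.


T_allowed = 8 / 2^((89.8 - 90)/5) = 8.22491 hr
Dose = 3.7 / 8.22491 * 100 = 44.985 %


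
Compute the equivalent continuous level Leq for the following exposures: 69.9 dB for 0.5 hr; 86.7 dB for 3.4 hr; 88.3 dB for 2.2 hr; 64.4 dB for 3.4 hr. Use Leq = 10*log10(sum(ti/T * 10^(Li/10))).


T_total = 0.5 + 3.4 + 2.2 + 3.4 = 9.5 hr
(0.5/9.5) * 10^(69.9/10) = 514335
(3.4/9.5) * 10^(86.7/10) = 1.674e+08
(2.2/9.5) * 10^(88.3/10) = 1.56567e+08
(3.4/9.5) * 10^(64.4/10) = 985724
Sum = 514335 + 1.674e+08 + 1.56567e+08 + 985724 = 3.25467e+08
Leq = 10*log10(3.25467e+08) = 85.125 dB


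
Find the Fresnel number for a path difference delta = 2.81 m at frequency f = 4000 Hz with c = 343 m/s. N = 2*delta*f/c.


N = 2*delta*f/c = 2*delta/lambda, where lambda = c/f
lambda = 343 / 4000 = 0.08575 m
N = 2 * 2.81 / 0.08575 = 65.539


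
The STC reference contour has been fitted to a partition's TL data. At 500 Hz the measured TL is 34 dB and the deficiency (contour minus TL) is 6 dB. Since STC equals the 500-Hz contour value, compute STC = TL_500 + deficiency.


By ASTM E413, STC = value of the fitted reference contour at 500 Hz.
Contour value at 500 Hz = TL_500 + deficiency = 34 + 6 = 40
STC = 40


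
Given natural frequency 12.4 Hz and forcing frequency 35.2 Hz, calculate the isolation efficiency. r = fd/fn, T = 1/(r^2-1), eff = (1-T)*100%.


r = 35.2 / 12.4 = 2.83871
r^2 - 1 = 2.83871^2 - 1 = 7.05827
T = 1/7.05827 = 0.141678
Efficiency = (1 - 0.141678)*100 = 85.832 %


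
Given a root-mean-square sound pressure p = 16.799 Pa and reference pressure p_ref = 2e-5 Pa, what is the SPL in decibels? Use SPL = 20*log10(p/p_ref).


p / p_ref = 16.799 / 2e-5 = 839950
SPL = 20 * log10(839950) = 118.49 dB


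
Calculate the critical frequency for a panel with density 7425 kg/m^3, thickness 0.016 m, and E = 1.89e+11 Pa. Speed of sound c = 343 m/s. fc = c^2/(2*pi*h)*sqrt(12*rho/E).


12*rho/E = 12*7425/1.89e+11 = 4.71429e-07
sqrt(12*rho/E) = sqrt(4.71429e-07) = 0.000686607
c^2/(2*pi*h) = 343^2/(2*pi*0.016) = 1.17028e+06
fc = 1.17028e+06 * 0.000686607 = 803.52 Hz


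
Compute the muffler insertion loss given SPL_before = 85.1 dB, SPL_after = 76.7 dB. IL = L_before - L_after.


Insertion loss = SPL without muffler - SPL with muffler
IL = 85.1 - 76.7 = 8.4 dB


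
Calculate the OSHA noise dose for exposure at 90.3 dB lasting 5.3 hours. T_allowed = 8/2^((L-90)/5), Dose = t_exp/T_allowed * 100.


T_allowed = 8 / 2^((90.3 - 90)/5) = 7.67411 hr
Dose = 5.3 / 7.67411 * 100 = 69.063 %


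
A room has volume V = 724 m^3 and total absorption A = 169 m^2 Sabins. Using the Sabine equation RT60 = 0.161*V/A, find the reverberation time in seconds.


RT60 = 0.161 * 724 / 169 = 0.68973 s


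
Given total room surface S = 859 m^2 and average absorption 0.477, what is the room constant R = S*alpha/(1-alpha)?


R = 859 * 0.477 / (1 - 0.477) = 783.45 m^2


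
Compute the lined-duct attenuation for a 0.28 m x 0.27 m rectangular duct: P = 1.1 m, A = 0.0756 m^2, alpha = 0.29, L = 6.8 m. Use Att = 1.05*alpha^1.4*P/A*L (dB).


alpha^1.4 = 0.29^1.4 = 0.176749
Attenuation rate = 1.05 * alpha^1.4 * P / A
= 1.05 * 0.176749 * 1.1 / 0.0756 = 2.70033 dB/m
Total Att = 2.70033 * 6.8 = 18.362 dB


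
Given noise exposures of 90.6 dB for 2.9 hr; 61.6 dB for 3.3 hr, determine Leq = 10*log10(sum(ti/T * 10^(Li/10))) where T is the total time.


T_total = 2.9 + 3.3 = 6.2 hr
(2.9/6.2) * 10^(90.6/10) = 5.3704e+08
(3.3/6.2) * 10^(61.6/10) = 769347
Sum = 5.3704e+08 + 769347 = 5.37809e+08
Leq = 10*log10(5.37809e+08) = 87.306 dB


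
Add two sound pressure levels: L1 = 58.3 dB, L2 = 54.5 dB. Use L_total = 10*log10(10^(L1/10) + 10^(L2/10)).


10^(58.3/10) = 676083
10^(54.5/10) = 281838
Sum = 676083 + 281838 = 957921
L_total = 10*log10(957921) = 59.813 dB


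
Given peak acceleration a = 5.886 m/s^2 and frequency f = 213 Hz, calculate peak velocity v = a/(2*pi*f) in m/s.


omega = 2*pi*f = 2*pi*213 = 1338.32 rad/s
v = a / omega = 5.886 / 1338.32 = 0.0043981 m/s


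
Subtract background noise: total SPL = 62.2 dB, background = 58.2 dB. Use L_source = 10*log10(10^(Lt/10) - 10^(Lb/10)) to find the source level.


10^(62.2/10) = 1.65959e+06
10^(58.2/10) = 660693
Difference = 1.65959e+06 - 660693 = 998897
L_source = 10*log10(998897) = 59.995 dB


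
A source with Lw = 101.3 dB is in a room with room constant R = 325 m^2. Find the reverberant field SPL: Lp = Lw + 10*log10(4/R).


4/R = 4/325 = 0.0123077
Lp = 101.3 + 10*log10(0.0123077) = 82.202 dB


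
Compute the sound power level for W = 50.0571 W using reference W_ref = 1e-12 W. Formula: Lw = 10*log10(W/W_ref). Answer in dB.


W / W_ref = 50.0571 / 1e-12 = 5.00571e+13
Lw = 10 * log10(5.00571e+13) = 136.99 dB


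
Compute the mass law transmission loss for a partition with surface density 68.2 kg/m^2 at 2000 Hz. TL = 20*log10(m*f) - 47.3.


m * f = 68.2 * 2000 = 136400
20*log10(136400) = 102.696 dB
TL = 102.696 - 47.3 = 55.396 dB


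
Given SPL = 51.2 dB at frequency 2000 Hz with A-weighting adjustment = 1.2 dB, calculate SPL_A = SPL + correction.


A-weighting table: 2000 Hz -> 1.2 dB correction
SPL_A = SPL + correction = 51.2 + (1.2) = 52.4 dBA


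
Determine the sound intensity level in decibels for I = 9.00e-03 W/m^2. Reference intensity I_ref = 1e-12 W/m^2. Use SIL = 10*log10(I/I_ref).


I / I_ref = 9.00e-03 / 1e-12 = 9e+09
SIL = 10 * log10(9e+09) = 99.542 dB


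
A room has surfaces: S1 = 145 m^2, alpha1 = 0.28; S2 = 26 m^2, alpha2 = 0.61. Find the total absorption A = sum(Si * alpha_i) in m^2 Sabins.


145 * 0.28 = 40.6
26 * 0.61 = 15.86
A_total = 40.6 + 15.86 = 56.46 m^2


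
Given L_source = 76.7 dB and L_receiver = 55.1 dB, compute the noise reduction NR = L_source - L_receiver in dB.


NR = L_source - L_receiver (difference between source and receiving room levels)
NR = 76.7 - 55.1 = 21.6 dB


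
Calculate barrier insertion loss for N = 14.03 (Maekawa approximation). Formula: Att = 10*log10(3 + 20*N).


3 + 20*N = 3 + 20*14.03 = 283.6
Att = 10*log10(283.6) = 24.527 dB


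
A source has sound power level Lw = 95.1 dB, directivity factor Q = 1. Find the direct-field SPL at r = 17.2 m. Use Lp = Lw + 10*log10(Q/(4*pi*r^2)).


4*pi*r^2 = 4*pi*17.2^2 = 3717.64 m^2
Q / (4*pi*r^2) = 1 / 3717.64 = 0.000268988
Lp = 95.1 + 10*log10(0.000268988) = 59.397 dB


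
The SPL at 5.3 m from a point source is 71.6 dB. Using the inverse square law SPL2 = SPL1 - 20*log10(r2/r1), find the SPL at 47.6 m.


r2/r1 = 47.6/5.3 = 8.98113
Correction = 20*log10(8.98113) = 19.0666 dB
SPL2 = 71.6 - 19.0666 = 52.533 dB


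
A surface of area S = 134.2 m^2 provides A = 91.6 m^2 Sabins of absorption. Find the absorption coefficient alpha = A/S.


Absorption coefficient = absorbed power / incident power
alpha = A / S = 91.6 / 134.2 = 0.68256


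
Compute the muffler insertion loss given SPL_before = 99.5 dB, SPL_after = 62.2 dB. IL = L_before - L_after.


Insertion loss = SPL without muffler - SPL with muffler
IL = 99.5 - 62.2 = 37.3 dB


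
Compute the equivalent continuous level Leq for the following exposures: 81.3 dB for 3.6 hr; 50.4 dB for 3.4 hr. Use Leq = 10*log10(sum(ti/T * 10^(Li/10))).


T_total = 3.6 + 3.4 = 7.0 hr
(3.6/7.0) * 10^(81.3/10) = 6.93752e+07
(3.4/7.0) * 10^(50.4/10) = 53257.5
Sum = 6.93752e+07 + 53257.5 = 6.94285e+07
Leq = 10*log10(6.94285e+07) = 78.415 dB


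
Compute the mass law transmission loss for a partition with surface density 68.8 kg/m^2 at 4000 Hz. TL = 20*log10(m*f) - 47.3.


m * f = 68.8 * 4000 = 275200
20*log10(275200) = 108.793 dB
TL = 108.793 - 47.3 = 61.493 dB


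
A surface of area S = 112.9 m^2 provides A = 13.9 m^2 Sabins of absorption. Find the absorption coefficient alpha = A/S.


Absorption coefficient = absorbed power / incident power
alpha = A / S = 13.9 / 112.9 = 0.12312


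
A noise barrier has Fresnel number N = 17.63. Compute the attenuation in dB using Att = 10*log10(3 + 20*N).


3 + 20*N = 3 + 20*17.63 = 355.6
Att = 10*log10(355.6) = 25.51 dB


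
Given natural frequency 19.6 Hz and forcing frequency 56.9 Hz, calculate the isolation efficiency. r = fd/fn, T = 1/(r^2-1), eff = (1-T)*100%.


r = 56.9 / 19.6 = 2.90306
r^2 - 1 = 2.90306^2 - 1 = 7.42776
T = 1/7.42776 = 0.13463
Efficiency = (1 - 0.13463)*100 = 86.537 %


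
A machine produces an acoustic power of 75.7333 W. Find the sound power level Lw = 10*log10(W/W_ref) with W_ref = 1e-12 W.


W / W_ref = 75.7333 / 1e-12 = 7.57333e+13
Lw = 10 * log10(7.57333e+13) = 138.79 dB


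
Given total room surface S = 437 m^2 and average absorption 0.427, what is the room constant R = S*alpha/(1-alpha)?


R = 437 * 0.427 / (1 - 0.427) = 325.65 m^2


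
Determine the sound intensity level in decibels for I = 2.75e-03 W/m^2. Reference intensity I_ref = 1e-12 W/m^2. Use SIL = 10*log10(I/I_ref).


I / I_ref = 2.75e-03 / 1e-12 = 2.75e+09
SIL = 10 * log10(2.75e+09) = 94.393 dB


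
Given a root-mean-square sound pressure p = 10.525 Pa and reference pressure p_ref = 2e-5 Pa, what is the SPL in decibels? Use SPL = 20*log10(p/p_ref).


p / p_ref = 10.525 / 2e-5 = 526250
SPL = 20 * log10(526250) = 114.42 dB


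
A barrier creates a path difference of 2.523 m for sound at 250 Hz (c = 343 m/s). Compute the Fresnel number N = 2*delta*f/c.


N = 2*delta*f/c = 2*delta/lambda, where lambda = c/f
lambda = 343 / 250 = 1.372 m
N = 2 * 2.523 / 1.372 = 3.6778


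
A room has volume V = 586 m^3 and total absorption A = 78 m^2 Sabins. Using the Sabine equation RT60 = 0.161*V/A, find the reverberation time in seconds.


RT60 = 0.161 * 586 / 78 = 1.2096 s


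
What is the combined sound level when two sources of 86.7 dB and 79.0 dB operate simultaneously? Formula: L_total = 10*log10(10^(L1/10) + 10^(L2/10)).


10^(86.7/10) = 4.67735e+08
10^(79.0/10) = 7.94328e+07
Sum = 4.67735e+08 + 7.94328e+07 = 5.47168e+08
L_total = 10*log10(5.47168e+08) = 87.381 dB


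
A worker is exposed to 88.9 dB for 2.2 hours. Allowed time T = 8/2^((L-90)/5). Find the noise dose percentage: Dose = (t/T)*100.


T_allowed = 8 / 2^((88.9 - 90)/5) = 9.31787 hr
Dose = 2.2 / 9.31787 * 100 = 23.611 %


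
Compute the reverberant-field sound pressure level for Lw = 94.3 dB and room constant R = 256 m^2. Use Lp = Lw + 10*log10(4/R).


4/R = 4/256 = 0.015625
Lp = 94.3 + 10*log10(0.015625) = 76.238 dB


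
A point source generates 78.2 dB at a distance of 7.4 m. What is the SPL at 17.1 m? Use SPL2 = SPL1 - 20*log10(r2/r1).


r2/r1 = 17.1/7.4 = 2.31081
Correction = 20*log10(2.31081) = 7.27528 dB
SPL2 = 78.2 - 7.27528 = 70.925 dB
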